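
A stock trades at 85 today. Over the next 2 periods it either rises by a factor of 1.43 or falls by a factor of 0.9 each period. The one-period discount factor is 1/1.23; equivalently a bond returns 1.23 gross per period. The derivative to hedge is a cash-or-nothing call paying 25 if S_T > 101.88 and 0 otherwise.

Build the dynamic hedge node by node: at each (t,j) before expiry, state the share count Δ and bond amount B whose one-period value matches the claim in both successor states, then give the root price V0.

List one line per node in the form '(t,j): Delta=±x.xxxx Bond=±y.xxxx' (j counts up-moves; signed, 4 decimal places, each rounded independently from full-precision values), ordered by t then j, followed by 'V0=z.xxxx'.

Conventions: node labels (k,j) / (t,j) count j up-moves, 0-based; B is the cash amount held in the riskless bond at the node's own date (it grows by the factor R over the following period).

No-arbitrage ⇒ martingale measure with p* = (R−d)/(u−d) = 0.6226.
At maturity the claim pays: V(2,0)=0.0000, V(2,1)=25.0000, V(2,2)=25.0000
  t=1,j=0: stock 76.5000 → up 109.3950 (V=25.0000), down 68.8500 (V=0.0000). Price 12.6553; hedge Δ=0.6166, bond B=-34.5145.
  t=1,j=1: stock 121.5500 → up 173.8165 (V=25.0000), down 109.3950 (V=25.0000). Price 20.3252; hedge Δ=0.0000, bond B=20.3252.
  t=0,j=0: stock 85.0000 → up 121.5500 (V=20.3252), down 76.5000 (V=12.6553). Price 14.1715; hedge Δ=0.1703, bond B=-0.3000.
Verification: the root portfolio costs Δ(0,0)·S0 + B(0,0) = 14.1715, matching V0.

(0,0): Delta=0.1703 Bond=-0.3000
(1,0): Delta=0.6166 Bond=-34.5145
(1,1): Delta=0.0000 Bond=20.3252
V0=14.1715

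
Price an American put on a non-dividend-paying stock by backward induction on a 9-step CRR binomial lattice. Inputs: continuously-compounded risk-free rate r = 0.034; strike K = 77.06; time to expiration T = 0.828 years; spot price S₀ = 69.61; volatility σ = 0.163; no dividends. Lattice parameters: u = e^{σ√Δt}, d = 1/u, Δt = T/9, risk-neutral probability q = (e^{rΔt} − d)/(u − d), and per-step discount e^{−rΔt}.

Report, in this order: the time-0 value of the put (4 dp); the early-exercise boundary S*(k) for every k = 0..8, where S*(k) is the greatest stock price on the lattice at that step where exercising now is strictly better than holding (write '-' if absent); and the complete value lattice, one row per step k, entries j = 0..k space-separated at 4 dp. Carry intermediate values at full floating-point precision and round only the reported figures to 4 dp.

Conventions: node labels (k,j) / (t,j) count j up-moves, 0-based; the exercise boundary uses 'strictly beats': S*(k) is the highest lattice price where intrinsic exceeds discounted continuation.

price = 8.1151
boundary = - - 63.0563 66.2521 63.0563 66.2521 63.0563 66.2521 69.6100
tree:
8.1151
10.8254 5.6554
14.0037 7.9487 3.5668
17.0454 10.8079 5.3503 1.9374
19.9404 14.0037 7.7555 3.1562 0.8210
22.6958 17.0454 10.8079 4.9769 1.4899 0.2068
25.3182 19.9404 14.0037 7.5308 2.6431 0.4315 0.0000
27.8141 22.6958 17.0454 10.8079 4.5429 0.9006 0.0000 0.0000
30.1896 25.3182 19.9404 14.0037 7.4500 1.8793 0.0000 0.0000 0.0000
32.4506 27.8141 22.6958 17.0454 10.8079 3.9220 0.0000 0.0000 0.0000 0.0000

params: Δt=0.09200 u=1.05068 d=0.95176 q=0.51931 e^(-rΔt)=0.99688
t_9 payoffs: 32.4506 27.8141 22.6958 17.0454 10.8079 3.9220 0.0000 0.0000 0.0000 0.0000
t_8: node(8,0) S=46.8704 payoff=30.1896 vs cont=29.9490 → 30.1896 [stop]  node(8,1) S=51.7418 payoff=25.3182 vs cont=25.0775 → 25.3182 [stop]  node(8,2) S=57.1196 payoff=19.9404 vs cont=19.6998 → 19.9404 [stop]  node(8,3) S=63.0563 payoff=14.0037 vs cont=13.7631 → 14.0037 [stop]  node(8,4) S=69.6100 payoff=7.4500 vs cont=7.2093 → 7.4500 [stop]  node(8,5) S=76.8449 payoff=0.2151 vs cont=1.8793 → 1.8793 [wait]  node(8,6) S=84.8317 payoff=0.0000 vs cont=0.0000 → 0.0000 [wait]  node(8,7) S=93.6487 payoff=0.0000 vs cont=0.0000 → 0.0000 [wait]  node(8,8) S=103.3820 payoff=0.0000 vs cont=0.0000 → 0.0000 [wait]  ⇒ S*(8)=69.6100
t_7: node(7,0) S=49.2459 payoff=27.8141 vs cont=27.5734 → 27.8141 [stop]  node(7,1) S=54.3642 payoff=22.6958 vs cont=22.4551 → 22.6958 [stop]  node(7,2) S=60.0146 payoff=17.0454 vs cont=16.8048 → 17.0454 [stop]  node(7,3) S=66.2521 payoff=10.8079 vs cont=10.5672 → 10.8079 [stop]  node(7,4) S=73.1380 payoff=3.9220 vs cont=4.5429 → 4.5429 [wait]  node(7,5) S=80.7396 payoff=0.0000 vs cont=0.9006 → 0.9006 [wait]  node(7,6) S=89.1312 payoff=0.0000 vs cont=0.0000 → 0.0000 [wait]  node(7,7) S=98.3951 payoff=0.0000 vs cont=0.0000 → 0.0000 [wait]  ⇒ S*(7)=66.2521
t_6: node(6,0) S=51.7418 payoff=25.3182 vs cont=25.0775 → 25.3182 [stop]  node(6,1) S=57.1196 payoff=19.9404 vs cont=19.6998 → 19.9404 [stop]  node(6,2) S=63.0563 payoff=14.0037 vs cont=13.7631 → 14.0037 [stop]  node(6,3) S=69.6100 payoff=7.4500 vs cont=7.5308 → 7.5308 [wait]  node(6,4) S=76.8449 payoff=0.2151 vs cont=2.6431 → 2.6431 [wait]  node(6,5) S=84.8317 payoff=0.0000 vs cont=0.4315 → 0.4315 [wait]  node(6,6) S=93.6487 payoff=0.0000 vs cont=0.0000 → 0.0000 [wait]  ⇒ S*(6)=63.0563
t_5: node(5,0) S=54.3642 payoff=22.6958 vs cont=22.4551 → 22.6958 [stop]  node(5,1) S=60.0146 payoff=17.0454 vs cont=16.8048 → 17.0454 [stop]  node(5,2) S=66.2521 payoff=10.8079 vs cont=10.6090 → 10.8079 [stop]  node(5,3) S=73.1380 payoff=3.9220 vs cont=4.9769 → 4.9769 [wait]  node(5,4) S=80.7396 payoff=0.0000 vs cont=1.4899 → 1.4899 [wait]  node(5,5) S=89.1312 payoff=0.0000 vs cont=0.2068 → 0.2068 [wait]  ⇒ S*(5)=66.2521
t_4: node(4,0) S=57.1196 payoff=19.9404 vs cont=19.6998 → 19.9404 [stop]  node(4,1) S=63.0563 payoff=14.0037 vs cont=13.7631 → 14.0037 [stop]  node(4,2) S=69.6100 payoff=7.4500 vs cont=7.7555 → 7.7555 [wait]  node(4,3) S=76.8449 payoff=0.2151 vs cont=3.1562 → 3.1562 [wait]  node(4,4) S=84.8317 payoff=0.0000 vs cont=0.8210 → 0.8210 [wait]  ⇒ S*(4)=63.0563
t_3: node(3,0) S=60.0146 payoff=17.0454 vs cont=16.8048 → 17.0454 [stop]  node(3,1) S=66.2521 payoff=10.8079 vs cont=10.7253 → 10.8079 [stop]  node(3,2) S=73.1380 payoff=3.9220 vs cont=5.3503 → 5.3503 [wait]  node(3,3) S=80.7396 payoff=0.0000 vs cont=1.9374 → 1.9374 [wait]  ⇒ S*(3)=66.2521
t_2: node(2,0) S=63.0563 payoff=14.0037 vs cont=13.7631 → 14.0037 [stop]  node(2,1) S=69.6100 payoff=7.4500 vs cont=7.9487 → 7.9487 [wait]  node(2,2) S=76.8449 payoff=0.2151 vs cont=3.5668 → 3.5668 [wait]  ⇒ S*(2)=63.0563
t_1: node(1,0) S=66.2521 payoff=10.8079 vs cont=10.8254 → 10.8254 [wait]  node(1,1) S=73.1380 payoff=3.9220 vs cont=5.6554 → 5.6554 [wait]  ⇒ S*(1)=-
t_0: node(0,0) S=69.6100 payoff=7.4500 vs cont=8.1151 → 8.1151 [wait]  ⇒ S*(0)=-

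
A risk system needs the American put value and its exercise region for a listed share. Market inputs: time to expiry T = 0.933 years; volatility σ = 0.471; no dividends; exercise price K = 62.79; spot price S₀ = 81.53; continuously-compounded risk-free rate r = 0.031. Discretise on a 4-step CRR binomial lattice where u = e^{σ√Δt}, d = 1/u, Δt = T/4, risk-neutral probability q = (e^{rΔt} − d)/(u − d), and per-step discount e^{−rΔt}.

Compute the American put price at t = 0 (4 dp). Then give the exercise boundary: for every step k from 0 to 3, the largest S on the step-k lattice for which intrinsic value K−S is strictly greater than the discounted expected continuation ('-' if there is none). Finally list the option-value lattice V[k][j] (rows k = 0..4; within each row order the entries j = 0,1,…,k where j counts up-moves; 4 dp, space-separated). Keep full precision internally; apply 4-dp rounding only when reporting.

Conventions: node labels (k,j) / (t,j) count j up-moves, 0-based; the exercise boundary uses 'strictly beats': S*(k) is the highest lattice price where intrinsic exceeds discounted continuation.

Δt=0.23325, u=1.25542, d=0.79654, q=0.45919, disc=e^(-rΔt)=0.99280
k=4 terminal: V=max(K-S,0) → 29.9688 11.0608 0.0000 0.0000 0.0000
k=3: j=0 S=41.2046 intr=21.5854 cont=21.1331 V=21.5854[EX]; j=1 S=64.9422 intr=0.0000 cont=5.9387 V=5.9387[hold]; j=2 S=102.3548 intr=0.0000 cont=0.0000 V=0.0000[hold]; j=3 S=161.3205 intr=0.0000 cont=0.0000 V=0.0000[hold]  S*(3)=41.2046
k=2: j=0 S=51.7292 intr=11.0608 cont=14.2968 V=14.2968[hold]; j=1 S=81.5300 intr=0.0000 cont=3.1886 V=3.1886[hold]; j=2 S=128.4987 intr=0.0000 cont=0.0000 V=0.0000[hold]  S*(2)=-
k=1: j=0 S=64.9422 intr=0.0000 cont=9.1298 V=9.1298[hold]; j=1 S=102.3548 intr=0.0000 cont=1.7120 V=1.7120[hold]  S*(1)=-
k=0: j=0 S=81.5300 intr=0.0000 cont=5.6824 V=5.6824[hold]  S*(0)=-

price = 5.6824
boundary = - - - 41.2046
tree:
5.6824
9.1298 1.7120
14.2968 3.1886 0.0000
21.5854 5.9387 0.0000 0.0000
29.9688 11.0608 0.0000 0.0000 0.0000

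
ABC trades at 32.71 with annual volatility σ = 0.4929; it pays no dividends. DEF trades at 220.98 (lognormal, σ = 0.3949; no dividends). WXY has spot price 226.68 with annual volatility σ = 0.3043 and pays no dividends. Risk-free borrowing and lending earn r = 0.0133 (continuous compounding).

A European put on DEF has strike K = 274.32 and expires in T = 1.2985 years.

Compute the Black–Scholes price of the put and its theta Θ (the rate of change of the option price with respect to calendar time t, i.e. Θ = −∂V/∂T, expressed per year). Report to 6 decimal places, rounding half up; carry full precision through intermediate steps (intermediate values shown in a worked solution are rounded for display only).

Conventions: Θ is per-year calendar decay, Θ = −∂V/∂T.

σ√T = 0.3949·√1.2985 = 0.449995
d₁ = (ln(S/K) + (r+σ²/2)T) / (σ√T) = (ln(220.98/274.32) + (0.0133+0.3949²/2)·1.2985) / 0.449995 = (-0.216223 + 0.118518) / 0.449995 = -0.217125
d₂ = d₁ − σ√T = -0.217125 − 0.449995 = -0.667120
e^{−rT} = 0.982878
N(−d₁) = 0.585944,  N(−d₂) = 0.747652
Put price V = K·e^{−rT}·N(−d₂) − S·N(−d₁) = 201.584369 − 129.481995 = 72.102374
φ(d₁) = (1/√(2π))·e^{−d₁²/2} = 0.389649
Θ = −S·φ(d₁)·σ/(2√T) + r·K·e^{−rT}·N(−d₂) = −14.919772 + 2.681072 = -12.238700

price = 72.102374
Θ = -12.238700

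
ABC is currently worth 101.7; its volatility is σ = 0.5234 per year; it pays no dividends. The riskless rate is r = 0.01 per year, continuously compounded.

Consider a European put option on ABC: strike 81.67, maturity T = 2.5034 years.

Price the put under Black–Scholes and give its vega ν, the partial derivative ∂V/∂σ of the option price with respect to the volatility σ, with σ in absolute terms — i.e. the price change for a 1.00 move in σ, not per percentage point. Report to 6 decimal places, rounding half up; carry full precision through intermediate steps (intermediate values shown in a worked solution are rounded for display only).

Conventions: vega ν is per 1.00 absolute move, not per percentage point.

price = 19.279197
ν = 49.921999

σ√T = 0.5234·√2.5034 = 0.828131
d₁ = (ln(S/K) + (r+σ²/2)T) / (σ√T) = (ln(101.7/81.67) + (0.01+0.5234²/2)·2.5034) / 0.828131 = (0.219341 + 0.367934) / 0.828131 = 0.709157
d₂ = d₁ − σ√T = 0.709157 − 0.828131 = -0.118973
e^{−rT} = 0.975277
N(−d₁) = 0.239113,  N(−d₂) = 0.547352
Put price V = K·e^{−rT}·N(−d₂) − S·N(−d₁) = 43.597039 − 24.317842 = 19.279197
φ(d₁) = (1/√(2π))·e^{−d₁²/2} = 0.310246
ν = S·φ(d₁)·√T = 49.921999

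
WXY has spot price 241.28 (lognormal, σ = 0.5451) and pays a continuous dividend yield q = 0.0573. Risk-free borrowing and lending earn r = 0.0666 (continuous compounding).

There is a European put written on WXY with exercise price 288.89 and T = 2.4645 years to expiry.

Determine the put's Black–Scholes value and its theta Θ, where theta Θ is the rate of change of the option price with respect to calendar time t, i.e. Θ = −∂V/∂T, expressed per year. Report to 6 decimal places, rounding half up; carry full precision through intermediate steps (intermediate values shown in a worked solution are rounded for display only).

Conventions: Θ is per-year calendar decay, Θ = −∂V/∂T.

price = 94.320468
Θ = -7.016275

σ√T = 0.5451·√2.4645 = 0.855738
d₁ = (ln(S/K) + (r−q+σ²/2)T) / (σ√T) = (ln(241.28/288.89) + (0.0666−0.0573+0.5451²/2)·2.4645) / 0.855738 = (-0.180088 + 0.389063) / 0.855738 = 0.244205
d₂ = d₁ − σ√T = 0.244205 − 0.855738 = -0.611533
e^{−rT} = 0.848627
e^{−qT} = 0.868302
N(−d₁) = 0.403536,  N(−d₂) = 0.729576
Put price V = K·e^{−rT}·N(−d₂) − S·e^{−qT}·N(−d₁) = 178.862835 − 84.542367 = 94.320468
φ(d₁) = (1/√(2π))·e^{−d₁²/2} = 0.387222
Θ = −S·e^{−qT}·φ(d₁)·σ/(2√T) − q·S·e^{−qT}·N(−d₁) + r·K·e^{−rT}·N(−d₂) = −14.084262 − 4.844278 + 11.912265 = -7.016275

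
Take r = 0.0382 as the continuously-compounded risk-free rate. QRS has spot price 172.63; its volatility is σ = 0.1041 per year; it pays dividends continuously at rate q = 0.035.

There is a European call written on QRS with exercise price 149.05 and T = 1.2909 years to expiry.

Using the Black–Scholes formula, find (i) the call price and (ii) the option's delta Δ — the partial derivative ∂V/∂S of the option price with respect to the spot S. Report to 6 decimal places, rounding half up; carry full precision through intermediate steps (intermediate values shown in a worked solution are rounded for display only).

σ√T = 0.1041·√1.2909 = 0.118276
d₁ = (ln(S/K) + (r−q+σ²/2)T) / (σ√T) = (ln(172.63/149.05) + (0.0382−0.035+0.1041²/2)·1.2909) / 0.118276 = (0.146869 + 0.011125) / 0.118276 = 1.335809
d₂ = d₁ − σ√T = 1.335809 − 0.118276 = 1.217533
e^{−rT} = 0.951884
e^{−qT} = 0.955824
N(d₁) = 0.909194,  N(d₂) = 0.888299
Call price V = S·e^{−qT}·N(d₁) − K·e^{−rT}·N(d₂) = 150.020566 − 126.030351 = 23.990215
Δ = e^{−qT}·N(d₁) = 0.869030

price = 23.990215
Δ = 0.869030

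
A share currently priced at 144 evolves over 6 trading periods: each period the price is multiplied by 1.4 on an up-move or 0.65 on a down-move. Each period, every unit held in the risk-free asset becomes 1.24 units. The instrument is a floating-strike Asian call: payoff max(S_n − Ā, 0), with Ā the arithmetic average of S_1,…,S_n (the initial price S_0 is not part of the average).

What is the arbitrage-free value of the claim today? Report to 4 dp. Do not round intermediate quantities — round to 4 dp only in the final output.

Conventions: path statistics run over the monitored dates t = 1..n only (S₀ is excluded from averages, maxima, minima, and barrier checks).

price = 56.0873

Under the martingale measure an up-move has probability p* = 0.7867; value the claim as the probability-weighted average of per-path payoffs, discounted 6 periods at R = 1.24.
Enumerate all 2^6 = 64 price paths (U = up ×1.4, D = down ×0.65); each path with k up-moves has probability p*^k·(1−p*)^(6−k).
DDDDDD: Ā=41.2099, payoff=0.0000, prob=0.000094
UDDDDD: Ā=88.7598, payoff=0.0000, prob=0.000348
DUDDDD: Ā=70.7598, payoff=0.0000, prob=0.000348
UUDDDD: Ā=152.4057, payoff=0.0000, prob=0.001282
DDUDDD: Ā=59.0598, payoff=0.0000, prob=0.000348
UDUDDD: Ā=127.2057, payoff=0.0000, prob=0.001282
DUUDDD: Ā=109.2057, payoff=0.0000, prob=0.001282
UUUDDD: Ā=235.2123, payoff=0.0000, prob=0.004727
DDDUDD: Ā=51.4548, payoff=0.0000, prob=0.000348
UDDUDD: Ā=110.8257, payoff=0.0000, prob=0.001282
DUDUDD: Ā=92.8257, payoff=0.0000, prob=0.001282
UUDUDD: Ā=199.9323, payoff=0.0000, prob=0.004727
DDUUDD: Ā=81.1257, payoff=0.0000, prob=0.001282
UDUUDD: Ā=174.7323, payoff=0.0000, prob=0.004727
DUUUDD: Ā=156.7323, payoff=0.0000, prob=0.004727
UUUUDD: Ā=337.5772, payoff=0.0000, prob=0.017429
DDDDUD: Ā=46.5115, payoff=0.0000, prob=0.000348
UDDDUD: Ā=100.1787, payoff=0.0000, prob=0.001282
DUDDUD: Ā=82.1787, payoff=0.0000, prob=0.001282
UUDDUD: Ā=177.0003, payoff=0.0000, prob=0.004727
DDUDUD: Ā=70.4787, payoff=0.0000, prob=0.001282
UDUDUD: Ā=151.8003, payoff=0.0000, prob=0.004727
DUUDUD: Ā=133.8003, payoff=0.0000, prob=0.004727
UUUDUD: Ā=288.1852, payoff=0.0000, prob=0.017429
DDDUUD: Ā=62.8737, payoff=0.0000, prob=0.001282
UDDUUD: Ā=135.4203, payoff=0.0000, prob=0.004727
DUDUUD: Ā=117.4203, payoff=0.0000, prob=0.004727
UUDUUD: Ā=252.9052, payoff=0.0000, prob=0.017429
DDUUUD: Ā=105.7203, payoff=2.7940, prob=0.004727
UDUUUD: Ā=227.7052, payoff=6.0178, prob=0.017429
DUUUUD: Ā=209.7052, payoff=24.0178, prob=0.017429
UUUUUD: Ā=451.6727, payoff=51.7306, prob=0.064271
DDDDDU: Ā=43.2984, payoff=0.0000, prob=0.000348
UDDDDU: Ā=93.2581, payoff=0.0000, prob=0.001282
DUDDDU: Ā=75.2581, payoff=0.0000, prob=0.001282
UUDDDU: Ā=162.0945, payoff=0.0000, prob=0.004727
DDUDDU: Ā=63.5581, payoff=0.0000, prob=0.001282
UDUDDU: Ā=136.8945, payoff=0.0000, prob=0.004727
DUUDDU: Ā=118.8945, payoff=0.0000, prob=0.004727
UUUDDU: Ā=256.0804, payoff=0.0000, prob=0.017429
DDDUDU: Ā=55.9531, payoff=0.0000, prob=0.001282
UDDUDU: Ā=120.5145, payoff=0.0000, prob=0.004727
DUDUDU: Ā=102.5145, payoff=5.9998, prob=0.004727
UUDUDU: Ā=220.8004, payoff=12.9226, prob=0.017429
DDUUDU: Ā=90.8145, payoff=17.6998, prob=0.004727
UDUUDU: Ā=195.6004, payoff=38.1226, prob=0.017429
DUUUDU: Ā=177.6004, payoff=56.1226, prob=0.017429
UUUUDU: Ā=382.5239, payoff=120.8794, prob=0.064271
DDDDUU: Ā=51.0099, payoff=0.0000, prob=0.001282
UDDDUU: Ā=109.8675, payoff=0.0000, prob=0.004727
DUDDUU: Ā=91.8675, payoff=16.6468, prob=0.004727
UUDDUU: Ā=197.8684, payoff=35.8546, prob=0.017429
DDUDUU: Ā=80.1675, payoff=28.3468, prob=0.004727
UDUDUU: Ā=172.6684, payoff=61.0546, prob=0.017429
DUUDUU: Ā=154.6684, payoff=79.0546, prob=0.017429
UUUDUU: Ā=333.1319, payoff=170.2714, prob=0.064271
DDDUUU: Ā=72.5625, payoff=35.9518, prob=0.004727
UDDUUU: Ā=156.2884, payoff=77.4346, prob=0.017429
DUDUUU: Ā=138.2884, payoff=95.4346, prob=0.017429
UUDUUU: Ā=297.8519, payoff=205.5514, prob=0.064271
DDUUUU: Ā=126.5884, payoff=107.1346, prob=0.017429
UDUUUU: Ā=272.6519, payoff=230.7514, prob=0.064271
DUUUUU: Ā=254.6519, payoff=248.7514, prob=0.064271
UUUUUU: Ā=548.4810, payoff=535.7722, prob=0.236998
Price = Σ prob·payoff / R^6 = 203.889292 / 3.635215 = 56.0873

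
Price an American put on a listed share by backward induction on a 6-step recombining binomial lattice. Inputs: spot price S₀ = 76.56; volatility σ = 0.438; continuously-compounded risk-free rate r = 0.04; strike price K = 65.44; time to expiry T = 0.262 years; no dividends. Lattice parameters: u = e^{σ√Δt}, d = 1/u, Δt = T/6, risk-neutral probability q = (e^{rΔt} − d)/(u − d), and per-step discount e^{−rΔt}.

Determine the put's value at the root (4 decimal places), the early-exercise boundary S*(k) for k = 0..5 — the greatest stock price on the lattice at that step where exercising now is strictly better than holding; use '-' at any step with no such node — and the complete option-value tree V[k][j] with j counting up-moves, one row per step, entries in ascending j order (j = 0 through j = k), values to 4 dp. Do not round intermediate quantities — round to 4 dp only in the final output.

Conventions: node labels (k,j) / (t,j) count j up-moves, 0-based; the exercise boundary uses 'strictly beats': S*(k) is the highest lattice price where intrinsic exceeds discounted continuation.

params: Δt=0.04367 u=1.09585 d=0.91254 q=0.48667 e^(-rΔt)=0.99825
t_6 payoffs: 21.2317 12.3512 1.6867 0.0000 0.0000 0.0000 0.0000
t_5: node(5,0) S=48.4455 payoff=16.9945 vs cont=16.8803 → 16.9945 [stop]  node(5,1) S=58.1772 payoff=7.2628 vs cont=7.1486 → 7.2628 [stop]  node(5,2) S=69.8638 payoff=0.0000 vs cont=0.8643 → 0.8643 [wait]  node(5,3) S=83.8980 payoff=0.0000 vs cont=0.0000 → 0.0000 [wait]  node(5,4) S=100.7514 payoff=0.0000 vs cont=0.0000 → 0.0000 [wait]  node(5,5) S=120.9902 payoff=0.0000 vs cont=0.0000 → 0.0000 [wait]  ⇒ S*(5)=58.1772
t_4: node(4,0) S=53.0888 payoff=12.3512 vs cont=12.2370 → 12.3512 [stop]  node(4,1) S=63.7533 payoff=1.6867 vs cont=4.1416 → 4.1416 [wait]  node(4,2) S=76.5600 payoff=0.0000 vs cont=0.4429 → 0.4429 [wait]  node(4,3) S=91.9393 payoff=0.0000 vs cont=0.0000 → 0.0000 [wait]  node(4,4) S=110.4080 payoff=0.0000 vs cont=0.0000 → 0.0000 [wait]  ⇒ S*(4)=53.0888
t_3: node(3,0) S=58.1772 payoff=7.2628 vs cont=8.3412 → 8.3412 [wait]  node(3,1) S=69.8638 payoff=0.0000 vs cont=2.3375 → 2.3375 [wait]  node(3,2) S=83.8980 payoff=0.0000 vs cont=0.2270 → 0.2270 [wait]  node(3,3) S=100.7514 payoff=0.0000 vs cont=0.0000 → 0.0000 [wait]  ⇒ S*(3)=-
t_2: node(2,0) S=63.7533 payoff=1.6867 vs cont=5.4099 → 5.4099 [wait]  node(2,1) S=76.5600 payoff=0.0000 vs cont=1.3081 → 1.3081 [wait]  node(2,2) S=91.9393 payoff=0.0000 vs cont=0.1163 → 0.1163 [wait]  ⇒ S*(2)=-
t_1: node(1,0) S=69.8638 payoff=0.0000 vs cont=3.4077 → 3.4077 [wait]  node(1,1) S=83.8980 payoff=0.0000 vs cont=0.7268 → 0.7268 [wait]  ⇒ S*(1)=-
t_0: node(0,0) S=76.5600 payoff=0.0000 vs cont=2.0993 → 2.0993 [wait]  ⇒ S*(0)=-

price = 2.0993
boundary = - - - - 53.0888 58.1772
tree:
2.0993
3.4077 0.7268
5.4099 1.3081 0.1163
8.3412 2.3375 0.2270 0.0000
12.3512 4.1416 0.4429 0.0000 0.0000
16.9945 7.2628 0.8643 0.0000 0.0000 0.0000
21.2317 12.3512 1.6867 0.0000 0.0000 0.0000 0.0000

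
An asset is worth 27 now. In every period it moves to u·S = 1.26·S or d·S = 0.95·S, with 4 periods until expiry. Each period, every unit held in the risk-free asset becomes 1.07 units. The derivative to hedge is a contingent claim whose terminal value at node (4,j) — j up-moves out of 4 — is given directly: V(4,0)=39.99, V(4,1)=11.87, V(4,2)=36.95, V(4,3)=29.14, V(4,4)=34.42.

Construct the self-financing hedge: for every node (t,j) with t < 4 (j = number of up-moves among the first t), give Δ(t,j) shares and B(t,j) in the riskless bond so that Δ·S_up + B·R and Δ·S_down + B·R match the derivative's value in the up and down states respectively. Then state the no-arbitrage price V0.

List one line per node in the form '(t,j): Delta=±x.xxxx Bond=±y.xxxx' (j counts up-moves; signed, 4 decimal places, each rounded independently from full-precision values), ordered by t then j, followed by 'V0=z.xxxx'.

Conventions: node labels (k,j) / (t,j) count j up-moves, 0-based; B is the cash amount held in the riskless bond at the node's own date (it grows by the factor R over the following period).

(0,0): Delta=0.2556 Bond=13.9028
(1,0): Delta=0.0183 Bond=20.9621
(1,1): Delta=0.5389 Bond=5.2397
(2,0): Delta=-0.9312 Bond=45.5671
(2,1): Delta=1.1519 Bond=-14.2051
(2,2): Delta=-0.1929 Bond=36.9748
(3,0): Delta=-3.9185 Bond=117.9105
(3,1): Delta=2.6350 Bond=-60.7365
(3,2): Delta=-0.6187 Bond=56.9008
(3,3): Delta=0.3154 Bond=12.1115
V0=20.8046

Under the risk-neutral measure, an up-move has probability p* = (R−d)/(u−d) = 0.3871 and values discount at R = 1.07.
Payoffs at expiry: V(4,0)=39.9900, V(4,1)=11.8700, V(4,2)=36.9500, V(4,3)=29.1400, V(4,4)=34.4200
  t=3,j=0: stock 23.1491 → up 29.1679 (V=11.8700), down 21.9917 (V=39.9900). Price 27.2008; hedge Δ=-3.9185, bond B=117.9105.
  t=3,j=1: stock 30.7031 → up 38.6858 (V=36.9500), down 29.1679 (V=11.8700). Price 20.1667; hedge Δ=2.6350, bond B=-60.7365.
  t=3,j=2: stock 40.7219 → up 51.3096 (V=29.1400), down 38.6858 (V=36.9500). Price 31.7073; hedge Δ=-0.6187, bond B=56.9008.
  t=3,j=3: stock 54.0102 → up 68.0528 (V=34.4200), down 51.3096 (V=29.1400). Price 29.1438; hedge Δ=0.3154, bond B=12.1115.
  t=2,j=0: stock 24.3675 → up 30.7031 (V=20.1667), down 23.1491 (V=27.2008). Price 22.8766; hedge Δ=-0.9312, bond B=45.5671.
  t=2,j=1: stock 32.3190 → up 40.7219 (V=31.7073), down 30.7031 (V=20.1667). Price 23.0225; hedge Δ=1.1519, bond B=-14.2051.
  t=2,j=2: stock 42.8652 → up 54.0102 (V=29.1438), down 40.7219 (V=31.7073). Price 28.7056; hedge Δ=-0.1929, bond B=36.9748.
  t=1,j=0: stock 25.6500 → up 32.3190 (V=23.0225), down 24.3675 (V=22.8766). Price 21.4327; hedge Δ=0.0183, bond B=20.9621.
  t=1,j=1: stock 34.0200 → up 42.8652 (V=28.7056), down 32.3190 (V=23.0225). Price 23.5723; hedge Δ=0.5389, bond B=5.2397.
  t=0,j=0: stock 27.0000 → up 34.0200 (V=23.5723), down 25.6500 (V=21.4327). Price 20.8046; hedge Δ=0.2556, bond B=13.9028.
Sanity check at the root: Δ(0,0)·S0 + B(0,0) reproduces V0 = 20.8046.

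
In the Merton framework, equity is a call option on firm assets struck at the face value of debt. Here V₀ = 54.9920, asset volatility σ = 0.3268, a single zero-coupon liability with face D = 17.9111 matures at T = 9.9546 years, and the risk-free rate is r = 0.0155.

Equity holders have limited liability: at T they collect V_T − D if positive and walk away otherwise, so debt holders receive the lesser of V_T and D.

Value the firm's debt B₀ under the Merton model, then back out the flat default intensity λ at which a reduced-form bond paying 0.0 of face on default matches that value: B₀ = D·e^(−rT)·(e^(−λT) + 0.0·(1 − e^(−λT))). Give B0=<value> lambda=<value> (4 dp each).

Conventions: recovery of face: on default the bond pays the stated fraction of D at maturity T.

B0=13.9289 lambda=0.0098

Equity is a call on the firm's assets struck at D = 17.9111:
d₁ = [ln(V₀/D) + (r + σ²/2)T] / (σ√T)
   = [ln(54.9920/17.9111) + (0.0155 + 0.5·0.3268²)·9.9546] / (0.3268·√9.9546)
   = [1.121767 + 0.685863] / 1.031084 = 1.753136
d₂ = d₁ − σ√T = 1.753136 − 1.031084 = 0.722052
N(d₁) = 0.960211,  N(d₂) = 0.764869,  e^(−rT) = 0.857018
E₀ = V₀·N(d₁) − D·e^(−rT)·N(d₂)
   = 54.9920·0.960211 − 17.9111·0.857018·0.764869 = 41.063065
B₀ = V₀ − E₀ = 54.9920 − 41.063065 = 13.928935
e^(−λT) = (B₀·e^(rT)/D − 0)/(1 − 0) = (13.9289·1.166837/17.9111 − 0)/1 = 0.90741216
λ = −ln(0.90741216)/9.9546 = 0.009760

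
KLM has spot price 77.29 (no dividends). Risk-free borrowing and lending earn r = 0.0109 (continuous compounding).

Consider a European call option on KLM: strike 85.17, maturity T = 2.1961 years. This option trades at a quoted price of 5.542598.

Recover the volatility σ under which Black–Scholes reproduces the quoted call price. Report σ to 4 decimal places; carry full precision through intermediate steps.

sigma = 0.1722

At σ = 0.1722 the Black–Scholes value reproduces the quote:
σ√T = 0.1722·√2.1961 = 0.255187
d₁ = (ln(S/K) + (r+σ²/2)T) / (σ√T) = (ln(77.29/85.17) + (0.0109+0.1722²/2)·2.1961) / 0.255187 = (-0.097085 + 0.056498) / 0.255187 = -0.159047
d₂ = d₁ − σ√T = -0.159047 − 0.255187 = -0.414235
e^{−rT} = 0.976347
N(d₁) = 0.436816,  N(d₂) = 0.339351
V = S·N(d₁) − K·e^{−rT}·N(d₂) = 33.761491 − 28.218893 = 5.542598 (equal to the quote); since ∂V/∂σ > 0 for all σ, the implied volatility is unique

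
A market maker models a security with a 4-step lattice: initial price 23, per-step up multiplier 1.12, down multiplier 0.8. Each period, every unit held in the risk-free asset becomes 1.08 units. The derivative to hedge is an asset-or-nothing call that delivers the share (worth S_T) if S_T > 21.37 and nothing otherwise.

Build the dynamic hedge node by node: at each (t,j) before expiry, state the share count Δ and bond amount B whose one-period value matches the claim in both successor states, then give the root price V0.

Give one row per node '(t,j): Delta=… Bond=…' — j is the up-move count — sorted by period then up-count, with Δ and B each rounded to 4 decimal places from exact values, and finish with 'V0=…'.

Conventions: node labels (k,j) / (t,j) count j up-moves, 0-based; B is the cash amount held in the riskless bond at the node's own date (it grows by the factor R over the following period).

No-arbitrage ⇒ martingale measure with p* = (R−d)/(u−d) = 0.8750.
Terminal payoffs: V(4,0)=0.0000, V(4,1)=0.0000, V(4,2)=0.0000, V(4,3)=25.8507, V(4,4)=36.1909
(3,0): S=11.7760. Δ = (V_up−V_dn)/(S_up−S_dn) = (0.0000−0.0000)/(13.1891−9.4208) = 0.0000. V = [p*·0.0000 + (1−p*)·0.0000]/1.08 = 0.0000. B = V − Δ·S = 0.0000.
(3,1): S=16.4864. Δ = (V_up−V_dn)/(S_up−S_dn) = (0.0000−0.0000)/(18.4648−13.1891) = 0.0000. V = [p*·0.0000 + (1−p*)·0.0000]/1.08 = 0.0000. B = V − Δ·S = 0.0000.
(3,2): S=23.0810. Δ = (V_up−V_dn)/(S_up−S_dn) = (25.8507−0.0000)/(25.8507−18.4648) = 3.5000. V = [p*·25.8507 + (1−p*)·0.0000]/1.08 = 20.9438. B = V − Δ·S = -59.8395.
(3,3): S=32.3133. Δ = (V_up−V_dn)/(S_up−S_dn) = (36.1909−25.8507)/(36.1909−25.8507) = 1.0000. V = [p*·36.1909 + (1−p*)·25.8507]/1.08 = 32.3133. B = V − Δ·S = 0.0000.
(2,0): S=14.7200. Δ = (V_up−V_dn)/(S_up−S_dn) = (0.0000−0.0000)/(16.4864−11.7760) = 0.0000. V = [p*·0.0000 + (1−p*)·0.0000]/1.08 = 0.0000. B = V − Δ·S = 0.0000.
(2,1): S=20.6080. Δ = (V_up−V_dn)/(S_up−S_dn) = (20.9438−0.0000)/(23.0810−16.4864) = 3.1759. V = [p*·20.9438 + (1−p*)·0.0000]/1.08 = 16.9684. B = V − Δ·S = -48.4811.
(2,2): S=28.8512. Δ = (V_up−V_dn)/(S_up−S_dn) = (32.3133−20.9438)/(32.3133−23.0810) = 1.2315. V = [p*·32.3133 + (1−p*)·20.9438]/1.08 = 28.6038. B = V − Δ·S = -6.9259.
(1,0): S=18.4000. Δ = (V_up−V_dn)/(S_up−S_dn) = (16.9684−0.0000)/(20.6080−14.7200) = 2.8819. V = [p*·16.9684 + (1−p*)·0.0000]/1.08 = 13.7475. B = V − Δ·S = -39.2787.
(1,1): S=25.7600. Δ = (V_up−V_dn)/(S_up−S_dn) = (28.6038−16.9684)/(28.8512−20.6080) = 1.4115. V = [p*·28.6038 + (1−p*)·16.9684]/1.08 = 25.1383. B = V − Δ·S = -11.2225.
(0,0): S=23.0000. Δ = (V_up−V_dn)/(S_up−S_dn) = (25.1383−13.7475)/(25.7600−18.4000) = 1.5477. V = [p*·25.1383 + (1−p*)·13.7475]/1.08 = 21.9579. B = V − Δ·S = -13.6384.
Check: Δ(0,0)·S0 + B(0,0) = 21.9579 = V0.

(0,0): Delta=1.5477 Bond=-13.6384
(1,0): Delta=2.8819 Bond=-39.2787
(1,1): Delta=1.4115 Bond=-11.2225
(2,0): Delta=0.0000 Bond=0.0000
(2,1): Delta=3.1759 Bond=-48.4811
(2,2): Delta=1.2315 Bond=-6.9259
(3,0): Delta=0.0000 Bond=0.0000
(3,1): Delta=0.0000 Bond=0.0000
(3,2): Delta=3.5000 Bond=-59.8395
(3,3): Delta=1.0000 Bond=0.0000
V0=21.9579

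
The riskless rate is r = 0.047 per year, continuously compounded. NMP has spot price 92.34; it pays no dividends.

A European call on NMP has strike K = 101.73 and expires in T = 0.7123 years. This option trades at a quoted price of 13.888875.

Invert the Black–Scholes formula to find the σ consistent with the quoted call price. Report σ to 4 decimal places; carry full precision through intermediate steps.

At σ = 0.5257 the Black–Scholes value reproduces the quote:
σ√T = 0.5257·√0.7123 = 0.443680
d₁ = (ln(S/K) + (r+σ²/2)T) / (σ√T) = (ln(92.34/101.73) + (0.047+0.5257²/2)·0.7123) / 0.443680 = (-0.096845 + 0.131904) / 0.443680 = 0.079019
d₂ = d₁ − σ√T = 0.079019 − 0.443680 = -0.364661
e^{−rT} = 0.967076
N(d₁) = 0.531491,  N(d₂) = 0.357682
V = S·N(d₁) − K·e^{−rT}·N(d₂) = 49.077897 − 35.189022 = 13.888875 (equal to the quote); since ∂V/∂σ > 0 for all σ, the implied volatility is unique

sigma = 0.5257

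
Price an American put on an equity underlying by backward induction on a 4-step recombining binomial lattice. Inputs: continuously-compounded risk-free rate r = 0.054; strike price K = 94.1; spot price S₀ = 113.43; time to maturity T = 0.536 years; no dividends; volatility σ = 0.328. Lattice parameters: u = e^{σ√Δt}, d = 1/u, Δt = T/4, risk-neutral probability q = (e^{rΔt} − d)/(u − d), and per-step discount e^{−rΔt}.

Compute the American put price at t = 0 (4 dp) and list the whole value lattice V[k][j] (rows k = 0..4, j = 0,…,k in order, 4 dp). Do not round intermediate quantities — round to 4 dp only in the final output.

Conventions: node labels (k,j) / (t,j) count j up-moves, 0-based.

price = 2.7192
tree:
2.7192
4.8826 0.5968
8.6362 1.2028 0.0000
14.9786 2.4239 0.0000 0.0000
23.9304 4.8849 0.0000 0.0000 0.0000

params: Δt=0.13400 u=1.12757 d=0.88686 q=0.50019 e^(-rΔt)=0.99279
t_4 payoffs: 23.9304 4.8849 0.0000 0.0000 0.0000
k=3: node(3,0) S=79.1214 payoff=14.9786 vs cont=14.3002 → 14.9786 [stop]  node(3,1) S=100.5966 payoff=0.0000 vs cont=2.4239 → 2.4239 [wait]  node(3,2) S=127.9006 payoff=0.0000 vs cont=0.0000 → 0.0000 [wait]  node(3,3) S=162.6156 payoff=0.0000 vs cont=0.0000 → 0.0000 [wait]
k=2: node(2,0) S=89.2151 payoff=4.8849 vs cont=8.6362 → 8.6362 [wait]  node(2,1) S=113.4300 payoff=0.0000 vs cont=1.2028 → 1.2028 [wait]  node(2,2) S=144.2173 payoff=0.0000 vs cont=0.0000 → 0.0000 [wait]
k=1: node(1,0) S=100.5966 payoff=0.0000 vs cont=4.8826 → 4.8826 [wait]  node(1,1) S=127.9006 payoff=0.0000 vs cont=0.5968 → 0.5968 [wait]
k=0: node(0,0) S=113.4300 payoff=0.0000 vs cont=2.7192 → 2.7192 [wait]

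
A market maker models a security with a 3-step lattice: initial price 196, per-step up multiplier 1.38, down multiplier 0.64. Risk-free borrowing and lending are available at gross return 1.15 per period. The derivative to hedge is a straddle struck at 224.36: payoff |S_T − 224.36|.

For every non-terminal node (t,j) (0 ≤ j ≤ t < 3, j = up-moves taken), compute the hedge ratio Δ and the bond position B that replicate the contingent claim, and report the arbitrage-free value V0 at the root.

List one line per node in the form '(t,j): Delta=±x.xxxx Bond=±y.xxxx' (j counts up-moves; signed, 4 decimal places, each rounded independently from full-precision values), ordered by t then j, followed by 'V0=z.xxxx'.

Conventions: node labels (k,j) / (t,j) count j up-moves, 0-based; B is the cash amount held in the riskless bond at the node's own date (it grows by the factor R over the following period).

Risk-neutral probability p* = (R−d)/(u−d) = (1.15−0.64)/(1.38−0.64) = 0.6892.
Terminal payoffs: V(3,0)=172.9798, V(3,1)=113.5714, V(3,2)=14.5279, V(3,3)=290.7421
(2,0): S=80.2816. Δ = (V_up−V_dn)/(S_up−S_dn) = (113.5714−172.9798)/(110.7886−51.3802) = -1.0000. V = [p*·113.5714 + (1−p*)·172.9798]/1.15 = 114.8141. B = V − Δ·S = 195.0957.
(2,1): S=173.1072. Δ = (V_up−V_dn)/(S_up−S_dn) = (14.5279−113.5714)/(238.8879−110.7886) = -0.7732. V = [p*·14.5279 + (1−p*)·113.5714]/1.15 = 39.4015. B = V − Δ·S = 173.2440.
(2,2): S=373.2624. Δ = (V_up−V_dn)/(S_up−S_dn) = (290.7421−14.5279)/(515.1021−238.8879) = 1.0000. V = [p*·290.7421 + (1−p*)·14.5279]/1.15 = 178.1667. B = V − Δ·S = -195.0957.
(1,0): S=125.4400. Δ = (V_up−V_dn)/(S_up−S_dn) = (39.4015−114.8141)/(173.1072−80.2816) = -0.8124. V = [p*·39.4015 + (1−p*)·114.8141]/1.15 = 54.6439. B = V − Δ·S = 156.5528.
(1,1): S=270.4800. Δ = (V_up−V_dn)/(S_up−S_dn) = (178.1667−39.4015)/(373.2624−173.1072) = 0.6933. V = [p*·178.1667 + (1−p*)·39.4015]/1.15 = 117.4235. B = V − Δ·S = -70.0971.
(0,0): S=196.0000. Δ = (V_up−V_dn)/(S_up−S_dn) = (117.4235−54.6439)/(270.4800−125.4400) = 0.4328. V = [p*·117.4235 + (1−p*)·54.6439]/1.15 = 85.1399. B = V − Δ·S = 0.3027.
Verification: the root portfolio costs Δ(0,0)·S0 + B(0,0) = 85.1399, matching V0.

(0,0): Delta=0.4328 Bond=0.3027
(1,0): Delta=-0.8124 Bond=156.5528
(1,1): Delta=0.6933 Bond=-70.0971
(2,0): Delta=-1.0000 Bond=195.0957
(2,1): Delta=-0.7732 Bond=173.2440
(2,2): Delta=1.0000 Bond=-195.0957
V0=85.1399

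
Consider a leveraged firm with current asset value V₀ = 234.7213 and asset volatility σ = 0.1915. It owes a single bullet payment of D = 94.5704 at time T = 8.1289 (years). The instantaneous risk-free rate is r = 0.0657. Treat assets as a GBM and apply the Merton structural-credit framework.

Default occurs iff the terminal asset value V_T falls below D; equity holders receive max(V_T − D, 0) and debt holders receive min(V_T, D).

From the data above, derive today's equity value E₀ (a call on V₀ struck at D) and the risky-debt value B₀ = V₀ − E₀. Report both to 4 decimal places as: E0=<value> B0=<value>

E0=179.3597 B0=55.3616

Equity is a call on the firm's assets struck at D = 94.5704:
d₁ = [ln(V₀/D) + (r + σ²/2)T] / (σ√T)
   = [ln(234.7213/94.5704) + (0.0657 + 0.5·0.1915²)·8.1289] / (0.1915·√8.1289)
   = [0.909054 + 0.683121] / 0.545990 = 2.916126
d₂ = d₁ − σ√T = 2.916126 − 0.545990 = 2.370136
N(d₁) = 0.998228,  N(d₂) = 0.991109,  e^(−rT) = 0.586215
E₀ = V₀·N(d₁) − D·e^(−rT)·N(d₂)
   = 234.7213·0.998228 − 94.5704·0.586215·0.991109 = 179.359674
B₀ = V₀ − E₀ = 234.7213 − 179.359674 = 55.361626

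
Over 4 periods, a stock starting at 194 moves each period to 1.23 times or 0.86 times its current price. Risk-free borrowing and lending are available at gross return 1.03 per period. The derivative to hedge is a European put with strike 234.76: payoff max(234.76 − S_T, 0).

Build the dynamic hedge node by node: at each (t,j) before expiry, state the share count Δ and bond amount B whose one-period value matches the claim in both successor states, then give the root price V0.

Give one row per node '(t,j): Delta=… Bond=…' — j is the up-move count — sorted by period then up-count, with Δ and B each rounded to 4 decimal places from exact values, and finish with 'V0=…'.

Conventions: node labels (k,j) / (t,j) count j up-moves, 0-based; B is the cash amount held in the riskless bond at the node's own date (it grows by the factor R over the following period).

(0,0): Delta=-0.5044 Bond=134.8288
(1,0): Delta=-0.7560 Bond=180.8436
(1,1): Delta=-0.2975 Bond=89.4972
(2,0): Delta=-1.0000 Bond=221.2838
(2,1): Delta=-0.5552 Bond=145.0749
(2,2): Delta=-0.0855 Bond=29.9553
(3,0): Delta=-1.0000 Bond=227.9223
(3,1): Delta=-1.0000 Bond=227.9223
(3,2): Delta=-0.1894 Bond=57.0799
(3,3): Delta=0.0000 Bond=0.0000
V0=36.9741

Arbitrage-free pricing uses the up-move probability p* = (R−d)/(u−d) = 0.4595, discounting each step at R = 1.03.
At maturity the claim pays: V(4,0)=128.6404, V(4,1)=82.9843, V(4,2)=17.6855, V(4,3)=0.0000, V(4,4)=0.0000
Node (3,0) S=123.3949: V=(p*·82.9843+(1−p*)·128.6404)/1.03=104.5275; Δ=(82.9843−128.6404)/(151.7757−106.1196)=-1.0000; B=V−Δ·S=227.9223
Node (3,1) S=176.4834: V=(p*·17.6855+(1−p*)·82.9843)/1.03=51.4390; Δ=(17.6855−82.9843)/(217.0745−151.7757)=-1.0000; B=V−Δ·S=227.9223
Node (3,2) S=252.4122: V=(p*·0.0000+(1−p*)·17.6855)/1.03=9.2813; Δ=(0.0000−17.6855)/(310.4671−217.0745)=-0.1894; B=V−Δ·S=57.0799
Node (3,3) S=361.0082: V=(p*·0.0000+(1−p*)·0.0000)/1.03=0.0000; Δ=(0.0000−0.0000)/(444.0401−310.4671)=0.0000; B=V−Δ·S=0.0000
Node (2,0) S=143.4824: V=(p*·51.4390+(1−p*)·104.5275)/1.03=77.8014; Δ=(51.4390−104.5275)/(176.4834−123.3949)=-1.0000; B=V−Δ·S=221.2838
Node (2,1) S=205.2132: V=(p*·9.2813+(1−p*)·51.4390)/1.03=31.1352; Δ=(9.2813−51.4390)/(252.4122−176.4834)=-0.5552; B=V−Δ·S=145.0749
Node (2,2) S=293.5026: V=(p*·0.0000+(1−p*)·9.2813)/1.03=4.8708; Δ=(0.0000−9.2813)/(361.0082−252.4122)=-0.0855; B=V−Δ·S=29.9553
Node (1,0) S=166.8400: V=(p*·31.1352+(1−p*)·77.8014)/1.03=54.7186; Δ=(31.1352−77.8014)/(205.2132−143.4824)=-0.7560; B=V−Δ·S=180.8436
Node (1,1) S=238.6200: V=(p*·4.8708+(1−p*)·31.1352)/1.03=18.5124; Δ=(4.8708−31.1352)/(293.5026−205.2132)=-0.2975; B=V−Δ·S=89.4972
Node (0,0) S=194.0000: V=(p*·18.5124+(1−p*)·54.7186)/1.03=36.9741; Δ=(18.5124−54.7186)/(238.6200−166.8400)=-0.5044; B=V−Δ·S=134.8288
Verification: the root portfolio costs Δ(0,0)·S0 + B(0,0) = 36.9741, matching V0.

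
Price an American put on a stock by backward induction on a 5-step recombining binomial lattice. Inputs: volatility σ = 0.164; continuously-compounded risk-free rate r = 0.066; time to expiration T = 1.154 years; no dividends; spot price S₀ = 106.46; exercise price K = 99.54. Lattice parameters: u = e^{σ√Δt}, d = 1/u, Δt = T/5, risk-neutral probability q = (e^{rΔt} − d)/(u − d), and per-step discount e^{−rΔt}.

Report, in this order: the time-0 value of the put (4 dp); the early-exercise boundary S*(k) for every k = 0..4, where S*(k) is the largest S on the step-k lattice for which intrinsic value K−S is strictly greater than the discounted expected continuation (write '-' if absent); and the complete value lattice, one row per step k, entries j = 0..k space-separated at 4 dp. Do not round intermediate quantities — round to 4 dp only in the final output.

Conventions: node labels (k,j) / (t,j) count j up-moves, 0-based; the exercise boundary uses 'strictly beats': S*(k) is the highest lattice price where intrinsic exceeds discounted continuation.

Δt=0.23080, u=1.08198, d=0.92424, q=0.57762, disc=e^(-rΔt)=0.98488
k=5 terminal: V=max(K-S,0) → 27.7441 15.4906 1.1459 0.0000 0.0000 0.0000
k=4: j=0 S=77.6814 intr=21.8586 cont=20.3538 V=21.8586[EX]; j=1 S=90.9393 intr=8.6007 cont=7.0959 V=8.6007[EX]; j=2 S=106.4600 intr=0.0000 cont=0.4767 V=0.4767[hold]; j=3 S=124.6296 intr=0.0000 cont=0.0000 V=0.0000[hold]; j=4 S=145.9002 intr=0.0000 cont=0.0000 V=0.0000[hold]  S*(4)=90.9393
k=3: j=0 S=84.0494 intr=15.4906 cont=13.9858 V=15.4906[EX]; j=1 S=98.3941 intr=1.1459 cont=3.8490 V=3.8490[hold]; j=2 S=115.1871 intr=0.0000 cont=0.1983 V=0.1983[hold]; j=3 S=134.8461 intr=0.0000 cont=0.0000 V=0.0000[hold]  S*(3)=84.0494
k=2: j=0 S=90.9393 intr=8.6007 cont=8.6336 V=8.6336[hold]; j=1 S=106.4600 intr=0.0000 cont=1.7140 V=1.7140[hold]; j=2 S=124.6296 intr=0.0000 cont=0.0825 V=0.0825[hold]  S*(2)=-
k=1: j=0 S=98.3941 intr=1.1459 cont=4.5666 V=4.5666[hold]; j=1 S=115.1871 intr=0.0000 cont=0.7599 V=0.7599[hold]  S*(1)=-
k=0: j=0 S=106.4600 intr=0.0000 cont=2.3320 V=2.3320[hold]  S*(0)=-

price = 2.3320
boundary = - - - 84.0494 90.9393
tree:
2.3320
4.5666 0.7599
8.6336 1.7140 0.0825
15.4906 3.8490 0.1983 0.0000
21.8586 8.6007 0.4767 0.0000 0.0000
27.7441 15.4906 1.1459 0.0000 0.0000 0.0000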